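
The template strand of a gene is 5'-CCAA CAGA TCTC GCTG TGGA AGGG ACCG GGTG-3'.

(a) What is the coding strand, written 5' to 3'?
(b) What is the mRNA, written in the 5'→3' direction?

(a) 5'-CACCCGGTCCCTTCCACAGCGAGATCTGTTGG-3'
(b) 5'-CACCCGGUCCCUUCCACAGCGAGAUCUGUUGG-3'

(a) The coding strand is the reverse complement of the template: complement GGTTGTCTAGAGCGACACCTTCCCTGGCCCAC, then reverse.
(b) mRNA has the coding-strand sequence with T→U.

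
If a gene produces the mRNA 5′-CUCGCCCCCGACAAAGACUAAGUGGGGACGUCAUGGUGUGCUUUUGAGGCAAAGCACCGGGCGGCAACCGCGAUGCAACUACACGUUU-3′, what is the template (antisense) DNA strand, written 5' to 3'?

5'-AAACGTGTAGTTGCATCGCGGTTGCCGCCCGGTGCTTTGCCTCAAAAGCACACCATGACGTCCCCACTTAGTCTTTGTCGGGGGCGAG-3'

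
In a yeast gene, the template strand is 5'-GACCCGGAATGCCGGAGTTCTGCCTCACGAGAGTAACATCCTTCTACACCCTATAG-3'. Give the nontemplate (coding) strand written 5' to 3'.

The coding strand is complementary and antiparallel to the template: take the complement (A↔T, G↔C) and reverse.

5'-CTATAGGGTGTAGAAGGATGTTACTCTCGTGAGGCAGAACTCCGGCATTCCGGGTC-3'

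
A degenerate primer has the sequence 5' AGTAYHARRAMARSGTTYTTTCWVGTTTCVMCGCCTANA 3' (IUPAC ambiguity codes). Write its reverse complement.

Standard pairs A↔T, G↔C; ambiguity codes pair R↔Y, M↔K, W↔W, S↔S, H↔D, V↔B, N↔N. Complement (TCATRDTYYTKTYSCAARAAAGWBCAAAGBKGCGGATNT), then reverse for 5'→3'.

5′-TNTAGGCGKBGAAACBWGAAARAACSYTKTYYTDRTACT-3′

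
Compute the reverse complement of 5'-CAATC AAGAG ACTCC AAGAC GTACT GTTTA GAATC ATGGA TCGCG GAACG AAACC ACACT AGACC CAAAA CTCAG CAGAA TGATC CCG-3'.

5'-CGGGATCATTCTGCTGAGTTTTGGGTCTAGTGTGGTTTCGTTCCGCGATCCATGATTCTAAACAGTACGTCTTGGAGTCTCTTGATTG-3'

Complement each base (A↔T, G↔C): GTTAGTTCTCTGAGGTTCTGCATGACAAATCTTAGTACCTAGCGCCTTGCTTTGGTGTGATCTGGGTTTTGAGTCGTCTTACTAGGGC. Then reverse.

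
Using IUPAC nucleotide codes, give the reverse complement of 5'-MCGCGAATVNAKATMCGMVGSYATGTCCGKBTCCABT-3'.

Standard pairs A↔T, G↔C; ambiguity codes pair Y↔R, M↔K, S↔S, B↔V, N↔N. Complement (KGCGCTTABNTMTAKGCKBCSRTACAGGCMVAGGTVA), then reverse for 5'→3'.

5'-AVTGGAVMCGGACATRSCBKCGKATMTNBATTCGCGK-3'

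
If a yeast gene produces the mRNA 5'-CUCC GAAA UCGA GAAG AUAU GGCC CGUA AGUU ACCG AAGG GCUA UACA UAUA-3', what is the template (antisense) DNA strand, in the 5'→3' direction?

Replace U with T to get the coding DNA strand: CTCCGAAATCGAGAAGATATGGCCCGTAAGTTACCGAAGGGCTATACATATA. The template strand is its reverse complement (complement GAGGCTTTAGCTCTTCTATACCGGGCATTCAATGGCTTCCCGATATGTATAT, then reverse).

5'-TATATGTATAGCCCTTCGGTAACTTACGGGCCATATCTTCTCGATTTCGGAG-3'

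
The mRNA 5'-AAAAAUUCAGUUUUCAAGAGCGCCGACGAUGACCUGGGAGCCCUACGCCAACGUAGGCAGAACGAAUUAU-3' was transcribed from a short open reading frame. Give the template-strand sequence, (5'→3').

5'-ATAATTCGTTCTGCCTACGTTGGCGTAGGGCTCCCAGGTCATCGTCGGCGCTCTTGAAAACTGAATTTTT-3'

Replace U with T to get the coding DNA strand: AAAAATTCAGTTTTCAAGAGCGCCGACGATGACCTGGGAGCCCTACGCCAACGTAGGCAGAACGAATTAT. The template strand is its reverse complement (complement TTTTTAAGTCAAAAGTTCTCGCGGCTGCTACTGGACCCTCGGGATGCGGTTGCATCCGTCTTGCTTAATA, then reverse).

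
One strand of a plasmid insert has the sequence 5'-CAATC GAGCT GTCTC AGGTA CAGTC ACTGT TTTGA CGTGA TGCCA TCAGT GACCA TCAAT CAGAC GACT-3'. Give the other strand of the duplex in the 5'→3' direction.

5'-AGTCGTCTGATTGATGGTCACTGATGGCATCACGTCAAAACAGTGACTGTACCTGAGACAGCTCGATTG-3'

Pairing A↔T and G↔C gives GTTAGCTCGACAGAGTCCATGTCAGTGACAAAACTGCACTACGGTAGTCACTGGTAGTTAGTCTGCTGA, running 3'→5'. Reverse for the 5'→3' convention.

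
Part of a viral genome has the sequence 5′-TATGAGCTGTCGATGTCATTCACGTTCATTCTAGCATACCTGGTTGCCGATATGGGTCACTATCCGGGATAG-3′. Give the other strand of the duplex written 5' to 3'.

5'-CTATCCCGGATAGTGACCCATATCGGCAACCAGGTATGCTAGAATGAACGTGAATGACATCGACAGCTCATA-3'

Pairing A↔T and G↔C gives ATACTCGACAGCTACAGTAAGTGCAAGTAAGATCGTATGGACCAACGGCTATACCCAGTGATAGGCCCTATC, running 3'→5'. Reverse for the 5'→3' convention.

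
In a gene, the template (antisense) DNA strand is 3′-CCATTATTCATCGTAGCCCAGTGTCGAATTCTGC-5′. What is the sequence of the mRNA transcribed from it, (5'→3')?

Reading the template 3'→5' as shown, RNA polymerase pairs each base (A→U, T→A, G↔C) to build mRNA 5'→3' directly.

5′-GGUAAUAAGUAGCAUCGGGUCACAGCUUAAGACG-3′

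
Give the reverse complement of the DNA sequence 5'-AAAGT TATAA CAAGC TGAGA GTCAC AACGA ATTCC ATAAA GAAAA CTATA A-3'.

5'-TTATAGTTTTCTTTATGGAATTCGTTGTGACTCTCAGCTTGTTATAACTTT-3'

Complement each base (A↔T, G↔C): TTTCAATATTGTTCGACTCTCAGTGTTGCTTAAGGTATTTCTTTTGATATT. Then reverse.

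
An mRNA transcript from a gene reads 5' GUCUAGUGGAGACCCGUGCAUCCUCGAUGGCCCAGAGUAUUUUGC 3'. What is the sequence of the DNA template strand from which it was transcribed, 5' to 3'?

Replace U with T to get the coding DNA strand: GTCTAGTGGAGACCCGTGCATCCTCGATGGCCCAGAGTATTTTGC. The template strand is its reverse complement (complement CAGATCACCTCTGGGCACGTAGGAGCTACCGGGTCTCATAAAACG, then reverse).

5'-GCAAAATACTCTGGGCCATCGAGGATGCACGGGTCTCCACTAGAC-3'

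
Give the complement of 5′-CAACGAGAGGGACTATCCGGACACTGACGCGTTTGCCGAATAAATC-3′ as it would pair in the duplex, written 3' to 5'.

Base-pairing A↔T, G↔C gives the complement. The complementary strand is antiparallel, so paired with a 5'→3' strand it runs 3'→5'.

3'-GTTGCTCTCCCTGATAGGCCTGTGACTGCGCAAACGGCTTATTTAG-5'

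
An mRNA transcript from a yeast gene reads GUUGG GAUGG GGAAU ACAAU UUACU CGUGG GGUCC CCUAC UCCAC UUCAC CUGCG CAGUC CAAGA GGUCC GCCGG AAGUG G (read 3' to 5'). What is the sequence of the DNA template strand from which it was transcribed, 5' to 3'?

Written 5'→3' the mRNA is GGUGAAGGCCGCCUGGAGAACCUGACGCGUCCACUUCACCUCAUCCCCUGGGGUGCUCAUUUAACAUAAGGGGUAGGGUUG, so the coding DNA strand is GGTGAAGGCCGCCTGGAGAACCTGACGCGTCCACTTCACCTCATCCCCTGGGGTGCTCATTTAACATAAGGGGTAGGGTTG. The template is its reverse complement.

5'-CAACCCTACCCCTTATGTTAAATGAGCACCCCAGGGGATGAGGTGAAGTGGACGCGTCAGGTTCTCCAGGCGGCCTTCACC-3'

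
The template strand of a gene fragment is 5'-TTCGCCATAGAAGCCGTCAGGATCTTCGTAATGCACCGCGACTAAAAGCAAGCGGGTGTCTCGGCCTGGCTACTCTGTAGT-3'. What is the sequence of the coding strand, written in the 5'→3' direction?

5′-ACTACAGAGTAGCCAGGCCGAGACACCCGCTTGCTTTTAGTCGCGGTGCATTACGAAGATCCTGACGGCTTCTATGGCGAA-3′

The coding strand is complementary and antiparallel to the template: take the complement (A↔T, G↔C) and reverse.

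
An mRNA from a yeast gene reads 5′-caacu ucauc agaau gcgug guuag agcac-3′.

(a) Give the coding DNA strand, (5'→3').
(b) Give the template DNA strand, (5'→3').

(a) The coding strand matches the mRNA with U→T.
(b) The template strand is the reverse complement of the coding strand.

(a) 5'-CAACTTCATCAGAATGCGTGGTTAGAGCAC-3'
(b) 5′-GTGCTCTAACCACGCATTCTGATGAAGTTG-3′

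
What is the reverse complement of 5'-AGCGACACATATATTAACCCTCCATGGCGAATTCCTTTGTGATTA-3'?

Complement each base (A↔T, G↔C): TCGCTGTGTATATAATTGGGAGGTACCGCTTAAGGAAACACTAAT. Then reverse.

5'-TAATCACAAAGGAATTCGCCATGGAGGGTTAATATATGTGTCGCT-3'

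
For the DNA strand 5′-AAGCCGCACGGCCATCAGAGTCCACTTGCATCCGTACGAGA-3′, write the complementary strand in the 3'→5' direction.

3'-TTCGGCGTGCCGGTAGTCTCAGGTGAACGTAGGCATGCTCT-5'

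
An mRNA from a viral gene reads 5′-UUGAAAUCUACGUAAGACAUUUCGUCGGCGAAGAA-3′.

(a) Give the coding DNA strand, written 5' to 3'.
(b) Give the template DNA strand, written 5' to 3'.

(a) 5'-TTGAAATCTACGTAAGACATTTCGTCGGCGAAGAA-3'
(b) 5'-TTCTTCGCCGACGAAATGTCTTACGTAGATTTCAA-3'

(a) The coding strand matches the mRNA with U→T.
(b) The template strand is the reverse complement of the coding strand.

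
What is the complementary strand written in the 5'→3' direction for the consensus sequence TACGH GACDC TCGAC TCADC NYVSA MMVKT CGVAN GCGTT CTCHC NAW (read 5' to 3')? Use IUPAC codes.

5′-WTNGDGAGAACGCNTBCGAMBKKTSBRNGHTGAGTCGAGHGTCDCGTA-3′

Standard pairs A↔T, G↔C; ambiguity codes pair Y↔R, M↔K, W↔W, S↔S, D↔H, V↔B, N↔N. Complement (ATGCDCTGHGAGCTGAGTHGNRBSTKKBMAGCBTNCGCAAGAGDGNTW), then reverse for 5'→3'.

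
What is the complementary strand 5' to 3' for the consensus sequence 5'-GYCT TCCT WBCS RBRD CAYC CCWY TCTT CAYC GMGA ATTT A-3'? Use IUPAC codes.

5'-TAAATTCKCGRTGAAGARWGGGRTGHYVYSGVWAGGAAGRC-3'

Standard pairs A↔T, G↔C; ambiguity codes pair R↔Y, M↔K, W↔W, S↔S, B↔V, D↔H. Complement (CRGAAGGAWVGSYVYHGTRGGGWRAGAAGTRGCKCTTAAAT), then reverse for 5'→3'.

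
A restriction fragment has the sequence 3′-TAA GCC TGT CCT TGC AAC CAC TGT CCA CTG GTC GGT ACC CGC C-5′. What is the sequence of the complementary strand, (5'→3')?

5'-ATTCGGACAGGAACGTTGGTGACAGGTGACCAGCCATGGGCGG-3'

The strand is given 3'→5', so its complement runs 5'→3' in the same left-to-right order: pair each base A↔T, G↔C.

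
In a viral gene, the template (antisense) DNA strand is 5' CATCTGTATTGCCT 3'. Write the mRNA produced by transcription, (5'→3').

The mRNA has the sequence of the coding strand (reverse complement of the template) with T→U. Reverse complement of CATCTGTATTGCCT is AGGCAATACAGATG; then T→U.

5'-AGGCAAUACAGAUG-3'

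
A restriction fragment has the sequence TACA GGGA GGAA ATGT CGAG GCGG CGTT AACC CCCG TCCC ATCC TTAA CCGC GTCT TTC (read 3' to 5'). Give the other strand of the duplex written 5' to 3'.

The strand is given 3'→5', so its complement runs 5'→3' in the same left-to-right order: pair each base A↔T, G↔C.

5'-ATGTCCCTCCTTTACAGCTCCGCCGCAATTGGGGGCAGGGTAGGAATTGGCGCAGAAAG-3'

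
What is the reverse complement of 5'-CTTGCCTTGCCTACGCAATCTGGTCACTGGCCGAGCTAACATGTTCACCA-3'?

Complement each base (A↔T, G↔C): GAACGGAACGGATGCGTTAGACCAGTGACCGGCTCGATTGTACAAGTGGT. Then reverse.

5'-TGGTGAACATGTTAGCTCGGCCAGTGACCAGATTGCGTAGGCAAGGCAAG-3'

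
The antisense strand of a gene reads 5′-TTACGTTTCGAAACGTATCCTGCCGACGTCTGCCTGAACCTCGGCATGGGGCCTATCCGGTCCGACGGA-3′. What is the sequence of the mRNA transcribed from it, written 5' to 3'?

5'-UCCGUCGGACCGGAUAGGCCCCAUGCCGAGGUUCAGGCAGACGUCGGCAGGAUACGUUUCGAAACGUAA-3'

RNA polymerase reads the template 3'→5' and synthesizes mRNA 5'→3' by base-pairing (A→U, T→A, G↔C). The complement of the template is AATGCAAAGCTTTGCATAGGACGGCTGCAGACGGACTTGGAGCCGTACCCCGGATAGGCCAGGCTGCCT; antiparallel, so 5'→3' the coding strand is TCCGTCGGACCGGATAGGCCCCATGCCGAGGTTCAGGCAGACGTCGGCAGGATACGTTTCGAAACGTAA. Replace T with U for the mRNA.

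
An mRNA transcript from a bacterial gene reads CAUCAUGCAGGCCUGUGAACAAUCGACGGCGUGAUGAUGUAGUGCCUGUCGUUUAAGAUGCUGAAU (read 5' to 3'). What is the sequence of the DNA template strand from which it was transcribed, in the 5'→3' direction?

5'-ATTCAGCATCTTAAACGACAGGCACTACATCATCACGCCGTCGATTGTTCACAGGCCTGCATGATG-3'

Replace U with T to get the coding DNA strand: CATCATGCAGGCCTGTGAACAATCGACGGCGTGATGATGTAGTGCCTGTCGTTTAAGATGCTGAAT. The template strand is its reverse complement (complement GTAGTACGTCCGGACACTTGTTAGCTGCCGCACTACTACATCACGGACAGCAAATTCTACGACTTA, then reverse).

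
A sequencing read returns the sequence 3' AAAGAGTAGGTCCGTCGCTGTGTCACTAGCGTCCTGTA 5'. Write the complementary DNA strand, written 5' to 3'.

5'-TTTCTCATCCAGGCAGCGACACAGTGATCGCAGGACAT-3'

The strand is given 3'→5', so its complement runs 5'→3' in the same left-to-right order: pair each base A↔T, G↔C.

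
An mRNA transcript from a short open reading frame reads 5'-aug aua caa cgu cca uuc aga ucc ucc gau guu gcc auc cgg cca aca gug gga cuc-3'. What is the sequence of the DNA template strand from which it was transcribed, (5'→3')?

Replace U with T to get the coding DNA strand: ATGATACAACGTCCATTCAGATCCTCCGATGTTGCCATCCGGCCAACAGTGGGACTC. The template strand is its reverse complement (complement TACTATGTTGCAGGTAAGTCTAGGAGGCTACAACGGTAGGCCGGTTGTCACCCTGAG, then reverse).

5'-GAGTCCCACTGTTGGCCGGATGGCAACATCGGAGGATCTGAATGGACGTTGTATCAT-3'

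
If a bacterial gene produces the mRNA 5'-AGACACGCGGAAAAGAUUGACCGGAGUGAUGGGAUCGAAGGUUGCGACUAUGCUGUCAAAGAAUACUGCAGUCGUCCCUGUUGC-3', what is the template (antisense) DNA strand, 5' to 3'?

Replace U with T to get the coding DNA strand: AGACACGCGGAAAAGATTGACCGGAGTGATGGGATCGAAGGTTGCGACTATGCTGTCAAAGAATACTGCAGTCGTCCCTGTTGC. The template strand is its reverse complement (complement TCTGTGCGCCTTTTCTAACTGGCCTCACTACCCTAGCTTCCAACGCTGATACGACAGTTTCTTATGACGTCAGCAGGGACAACG, then reverse).

5'-GCAACAGGGACGACTGCAGTATTCTTTGACAGCATAGTCGCAACCTTCGATCCCATCACTCCGGTCAATCTTTTCCGCGTGTCT-3'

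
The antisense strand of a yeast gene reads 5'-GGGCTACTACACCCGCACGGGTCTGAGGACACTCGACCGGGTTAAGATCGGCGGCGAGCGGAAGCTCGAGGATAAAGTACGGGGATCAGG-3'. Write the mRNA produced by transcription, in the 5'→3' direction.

5'-CCUGAUCCCCGUACUUUAUCCUCGAGCUUCCGCUCGCCGCCGAUCUUAACCCGGUCGAGUGUCCUCAGACCCGUGCGGGUGUAGUAGCCC-3'

The mRNA has the sequence of the coding strand (reverse complement of the template) with T→U. Reverse complement of GGGCTACTACACCCGCACGGGTCTGAGGACACTCGACCGGGTTAAGATCGGCGGCGAGCGGAAGCTCGAGGATAAAGTACGGGGATCAGG is CCTGATCCCCGTACTTTATCCTCGAGCTTCCGCTCGCCGCCGATCTTAACCCGGTCGAGTGTCCTCAGACCCGTGCGGGTGTAGTAGCCC; then T→U.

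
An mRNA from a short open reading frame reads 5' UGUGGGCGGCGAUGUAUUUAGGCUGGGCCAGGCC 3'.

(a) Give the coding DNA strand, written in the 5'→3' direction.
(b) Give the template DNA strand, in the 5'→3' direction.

(a) 5′-TGTGGGCGGCGATGTATTTAGGCTGGGCCAGGCC-3′
(b) 5′-GGCCTGGCCCAGCCTAAATACATCGCCGCCCACA-3′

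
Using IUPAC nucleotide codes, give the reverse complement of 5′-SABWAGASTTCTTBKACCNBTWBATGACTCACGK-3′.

Standard pairs A↔T, G↔C; ambiguity codes pair K↔M, W↔W, S↔S, B↔V, N↔N. Complement (STVWTCTSAAGAAVMTGGNVAWVTACTGAGTGCM), then reverse for 5'→3'.

5'-MCGTGAGTCATVWAVNGGTMVAAGAASTCTWVTS-3'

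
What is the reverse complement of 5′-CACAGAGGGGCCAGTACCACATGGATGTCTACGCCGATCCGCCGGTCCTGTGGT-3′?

5′-ACCACAGGACCGGCGGATCGGCGTAGACATCCATGTGGTACTGGCCCCTCTGTG-3′

Complement each base (A↔T, G↔C): GTGTCTCCCCGGTCATGGTGTACCTACAGATGCGGCTAGGCGGCCAGGACACCA. Then reverse.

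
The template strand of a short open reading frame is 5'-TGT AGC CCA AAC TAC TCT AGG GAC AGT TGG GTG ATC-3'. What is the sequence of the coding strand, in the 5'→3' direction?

5′-GATCACCCAACTGTCCCTAGAGTAGTTTGGGCTACA-3′

The coding strand is complementary and antiparallel to the template: take the complement (A↔T, G↔C) and reverse.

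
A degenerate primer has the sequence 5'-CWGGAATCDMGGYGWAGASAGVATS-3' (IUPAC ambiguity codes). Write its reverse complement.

5'-SATBCTSTCTWCRCCKHGATTCCWG-3'

Standard pairs A↔T, G↔C; ambiguity codes pair Y↔R, M↔K, W↔W, S↔S, D↔H, V↔B. Complement (GWCCTTAGHKCCRCWTCTSTCBTAS), then reverse for 5'→3'.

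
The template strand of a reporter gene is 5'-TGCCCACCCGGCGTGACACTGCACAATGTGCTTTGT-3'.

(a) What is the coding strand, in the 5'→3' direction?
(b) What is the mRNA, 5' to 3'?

(a) 5'-ACAAAGCACATTGTGCAGTGTCACGCCGGGTGGGCA-3'
(b) 5'-ACAAAGCACAUUGUGCAGUGUCACGCCGGGUGGGCA-3'

(a) The coding strand is the reverse complement of the template: complement ACGGGTGGGCCGCACTGTGACGTGTTACACGAAACA, then reverse.
(b) mRNA has the coding-strand sequence with T→U.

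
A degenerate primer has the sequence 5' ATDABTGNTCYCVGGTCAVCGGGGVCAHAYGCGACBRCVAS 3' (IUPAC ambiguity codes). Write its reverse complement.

5'-STBGYVGTCGCRTDTGBCCCCGBTGACCBGRGANCAVTHAT-3'

Standard pairs A↔T, G↔C; ambiguity codes pair R↔Y, S↔S, B↔V, D↔H, N↔N. Complement (TAHTVACNAGRGBCCAGTBGCCCCBGTDTRCGCTGVYGBTS), then reverse for 5'→3'.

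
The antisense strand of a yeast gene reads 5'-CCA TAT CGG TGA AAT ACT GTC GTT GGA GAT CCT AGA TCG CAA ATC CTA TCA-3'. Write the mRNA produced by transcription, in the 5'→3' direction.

RNA polymerase reads the template 3'→5' and synthesizes mRNA 5'→3' by base-pairing (A→U, T→A, G↔C). The complement of the template is GGTATAGCCACTTTATGACAGCAACCTCTAGGATCTAGCGTTTAGGATAGT; antiparallel, so 5'→3' the coding strand is TGATAGGATTTGCGATCTAGGATCTCCAACGACAGTATTTCACCGATATGG. Replace T with U for the mRNA.

5'-UGAUAGGAUUUGCGAUCUAGGAUCUCCAACGACAGUAUUUCACCGAUAUGG-3'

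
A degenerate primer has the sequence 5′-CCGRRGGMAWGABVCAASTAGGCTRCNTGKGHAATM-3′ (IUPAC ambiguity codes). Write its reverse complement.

5'-KATTDCMCANGYAGCCTASTTGBVTCWTKCCYYCGG-3'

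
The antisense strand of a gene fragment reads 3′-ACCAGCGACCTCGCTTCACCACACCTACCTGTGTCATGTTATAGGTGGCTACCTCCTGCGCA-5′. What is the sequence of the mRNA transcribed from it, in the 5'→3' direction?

Reading the template 3'→5' as shown, RNA polymerase pairs each base (A→U, T→A, G↔C) to build mRNA 5'→3' directly.

5′-UGGUCGCUGGAGCGAAGUGGUGUGGAUGGACACAGUACAAUAUCCACCGAUGGAGGACGCGU-3′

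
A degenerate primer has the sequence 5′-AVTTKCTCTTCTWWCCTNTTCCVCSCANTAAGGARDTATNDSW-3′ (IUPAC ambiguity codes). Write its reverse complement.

Standard pairs A↔T, G↔C; ambiguity codes pair R↔Y, K↔M, W↔W, S↔S, D↔H, V↔B, N↔N. Complement (TBAAMGAGAAGAWWGGANAAGGBGSGTNATTCCTYHATANHSW), then reverse for 5'→3'.

5'-WSHNATAHYTCCTTANTGSGBGGAANAGGWWAGAAGAGMAABT-3'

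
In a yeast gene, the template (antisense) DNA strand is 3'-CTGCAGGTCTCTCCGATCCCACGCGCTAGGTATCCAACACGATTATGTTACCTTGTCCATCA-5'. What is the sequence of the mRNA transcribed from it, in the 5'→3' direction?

5'-GACGUCCAGAGAGGCUAGGGUGCGCGAUCCAUAGGUUGUGCUAAUACAAUGGAACAGGUAGU-3'

Reading the template 3'→5' as shown, RNA polymerase pairs each base (A→U, T→A, G↔C) to build mRNA 5'→3' directly.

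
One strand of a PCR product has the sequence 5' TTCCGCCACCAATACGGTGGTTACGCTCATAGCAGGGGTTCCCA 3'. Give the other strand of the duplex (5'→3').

5′-TGGGAACCCCTGCTATGAGCGTAACCACCGTATTGGTGGCGGAA-3′

Pairing A↔T and G↔C gives AAGGCGGTGGTTATGCCACCAATGCGAGTATCGTCCCCAAGGGT, running 3'→5'. Reverse for the 5'→3' convention.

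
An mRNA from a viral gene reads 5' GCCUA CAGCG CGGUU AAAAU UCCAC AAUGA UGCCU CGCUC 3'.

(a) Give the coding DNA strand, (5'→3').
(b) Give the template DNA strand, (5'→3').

(a) The coding strand matches the mRNA with U→T.
(b) The template strand is the reverse complement of the coding strand.

(a) 5'-GCCTACAGCGCGGTTAAAATTCCACAATGATGCCTCGCTC-3'
(b) 5'-GAGCGAGGCATCATTGTGGAATTTTAACCGCGCTGTAGGC-3'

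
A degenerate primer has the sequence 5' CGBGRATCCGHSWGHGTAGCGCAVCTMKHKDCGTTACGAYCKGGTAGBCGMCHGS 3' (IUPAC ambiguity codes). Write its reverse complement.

5'-SCDGKCGVCTACCMGRTCGTAACGHMDMKAGBTGCGCTACDCWSDCGGATYCVCG-3'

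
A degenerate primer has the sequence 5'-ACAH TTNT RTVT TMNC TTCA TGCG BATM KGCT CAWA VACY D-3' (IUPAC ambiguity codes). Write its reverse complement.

5′-HRGTBTWTGAGCMKATVCGCATGAAGNKAABAYANAADTGT-3′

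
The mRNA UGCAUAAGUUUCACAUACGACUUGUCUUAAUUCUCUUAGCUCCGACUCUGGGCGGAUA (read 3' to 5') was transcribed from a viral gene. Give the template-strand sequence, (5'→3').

5'-ACGTATTCAAAGTGTATGCTGAACAGAATTAAGAGAATCGAGGCTGAGACCCGCCTAT-3'

Written 5'→3' the mRNA is AUAGGCGGGUCUCAGCCUCGAUUCUCUUAAUUCUGUUCAGCAUACACUUUGAAUACGU, so the coding DNA strand is ATAGGCGGGTCTCAGCCTCGATTCTCTTAATTCTGTTCAGCATACACTTTGAATACGT. The template is its reverse complement.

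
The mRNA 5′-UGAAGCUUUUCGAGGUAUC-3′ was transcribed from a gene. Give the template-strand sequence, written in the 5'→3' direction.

5'-GATACCTCGAAAAGCTTCA-3'

Replace U with T to get the coding DNA strand: TGAAGCTTTTCGAGGTATC. The template strand is its reverse complement (complement ACTTCGAAAAGCTCCATAG, then reverse).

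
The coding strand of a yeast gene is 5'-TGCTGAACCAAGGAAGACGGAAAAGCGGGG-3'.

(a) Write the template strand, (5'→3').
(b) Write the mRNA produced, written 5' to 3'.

(a) The template strand is the reverse complement of the coding strand: complement ACGACTTGGTTCCTTCTGCCTTTTCGCCCC, then reverse.
(b) mRNA matches the coding strand with T→U.

(a) 5'-CCCCGCTTTTCCGTCTTCCTTGGTTCAGCA-3'
(b) 5'-UGCUGAACCAAGGAAGACGGAAAAGCGGGG-3'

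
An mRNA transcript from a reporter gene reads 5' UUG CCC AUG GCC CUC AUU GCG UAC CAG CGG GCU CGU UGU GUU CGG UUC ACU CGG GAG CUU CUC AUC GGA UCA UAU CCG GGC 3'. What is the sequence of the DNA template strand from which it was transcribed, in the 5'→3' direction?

5′-GCCCGGATATGATCCGATGAGAAGCTCCCGAGTGAACCGAACACAACGAGCCCGCTGGTACGCAATGAGGGCCATGGGCAA-3′

Replace U with T to get the coding DNA strand: TTGCCCATGGCCCTCATTGCGTACCAGCGGGCTCGTTGTGTTCGGTTCACTCGGGAGCTTCTCATCGGATCATATCCGGGC. The template strand is its reverse complement (complement AACGGGTACCGGGAGTAACGCATGGTCGCCCGAGCAACACAAGCCAAGTGAGCCCTCGAAGAGTAGCCTAGTATAGGCCCG, then reverse).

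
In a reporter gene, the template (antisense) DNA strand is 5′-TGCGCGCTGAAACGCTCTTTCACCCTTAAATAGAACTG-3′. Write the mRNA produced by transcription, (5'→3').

RNA polymerase reads the template 3'→5' and synthesizes mRNA 5'→3' by base-pairing (A→U, T→A, G↔C). The complement of the template is ACGCGCGACTTTGCGAGAAAGTGGGAATTTATCTTGAC; antiparallel, so 5'→3' the coding strand is CAGTTCTATTTAAGGGTGAAAGAGCGTTTCAGCGCGCA. Replace T with U for the mRNA.

5'-CAGUUCUAUUUAAGGGUGAAAGAGCGUUUCAGCGCGCA-3'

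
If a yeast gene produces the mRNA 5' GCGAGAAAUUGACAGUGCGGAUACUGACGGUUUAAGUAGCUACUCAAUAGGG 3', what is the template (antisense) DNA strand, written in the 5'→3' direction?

5'-CCCTATTGAGTAGCTACTTAAACCGTCAGTATCCGCACTGTCAATTTCTCGC-3'

Replace U with T to get the coding DNA strand: GCGAGAAATTGACAGTGCGGATACTGACGGTTTAAGTAGCTACTCAATAGGG. The template strand is its reverse complement (complement CGCTCTTTAACTGTCACGCCTATGACTGCCAAATTCATCGATGAGTTATCCC, then reverse).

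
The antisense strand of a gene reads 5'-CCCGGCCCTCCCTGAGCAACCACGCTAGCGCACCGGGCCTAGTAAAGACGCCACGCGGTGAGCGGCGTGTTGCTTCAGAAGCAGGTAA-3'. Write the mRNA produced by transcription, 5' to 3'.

RNA polymerase reads the template 3'→5' and synthesizes mRNA 5'→3' by base-pairing (A→U, T→A, G↔C). The complement of the template is GGGCCGGGAGGGACTCGTTGGTGCGATCGCGTGGCCCGGATCATTTCTGCGGTGCGCCACTCGCCGCACAACGAAGTCTTCGTCCATT; antiparallel, so 5'→3' the coding strand is TTACCTGCTTCTGAAGCAACACGCCGCTCACCGCGTGGCGTCTTTACTAGGCCCGGTGCGCTAGCGTGGTTGCTCAGGGAGGGCCGGG. Replace T with U for the mRNA.

5'-UUACCUGCUUCUGAAGCAACACGCCGCUCACCGCGUGGCGUCUUUACUAGGCCCGGUGCGCUAGCGUGGUUGCUCAGGGAGGGCCGGG-3'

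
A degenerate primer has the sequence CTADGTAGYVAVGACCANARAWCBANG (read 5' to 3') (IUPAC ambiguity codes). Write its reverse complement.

5'-CNTVGWTYTNTGGTCBTBRCTACHTAG-3'

Standard pairs A↔T, G↔C; ambiguity codes pair R↔Y, W↔W, B↔V, D↔H, N↔N. Complement (GATHCATCRBTBCTGGTNTYTWGVTNC), then reverse for 5'→3'.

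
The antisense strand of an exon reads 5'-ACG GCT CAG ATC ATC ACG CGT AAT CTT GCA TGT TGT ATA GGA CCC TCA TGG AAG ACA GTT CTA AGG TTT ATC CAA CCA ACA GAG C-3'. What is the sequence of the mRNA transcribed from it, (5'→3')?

The mRNA has the sequence of the coding strand (reverse complement of the template) with T→U. Reverse complement of ACGGCTCAGATCATCACGCGTAATCTTGCATGTTGTATAGGACCCTCATGGAAGACAGTTCTAAGGTTTATCCAACCAACAGAGC is GCTCTGTTGGTTGGATAAACCTTAGAACTGTCTTCCATGAGGGTCCTATACAACATGCAAGATTACGCGTGATGATCTGAGCCGT; then T→U.

5'-GCUCUGUUGGUUGGAUAAACCUUAGAACUGUCUUCCAUGAGGGUCCUAUACAACAUGCAAGAUUACGCGUGAUGAUCUGAGCCGU-3'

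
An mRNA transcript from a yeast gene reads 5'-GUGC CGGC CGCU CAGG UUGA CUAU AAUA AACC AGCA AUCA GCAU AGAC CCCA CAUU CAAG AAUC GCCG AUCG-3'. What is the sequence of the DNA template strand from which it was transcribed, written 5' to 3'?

Replace U with T to get the coding DNA strand: GTGCCGGCCGCTCAGGTTGACTATAATAAACCAGCAATCAGCATAGACCCCACATTCAAGAATCGCCGATCG. The template strand is its reverse complement (complement CACGGCCGGCGAGTCCAACTGATATTATTTGGTCGTTAGTCGTATCTGGGGTGTAAGTTCTTAGCGGCTAGC, then reverse).

5'-CGATCGGCGATTCTTGAATGTGGGGTCTATGCTGATTGCTGGTTTATTATAGTCAACCTGAGCGGCCGGCAC-3'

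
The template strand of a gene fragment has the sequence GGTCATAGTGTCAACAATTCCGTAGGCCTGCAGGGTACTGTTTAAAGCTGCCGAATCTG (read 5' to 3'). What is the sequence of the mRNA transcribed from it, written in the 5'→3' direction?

5'-CAGAUUCGGCAGCUUUAAACAGUACCCUGCAGGCCUACGGAAUUGUUGACACUAUGACC-3'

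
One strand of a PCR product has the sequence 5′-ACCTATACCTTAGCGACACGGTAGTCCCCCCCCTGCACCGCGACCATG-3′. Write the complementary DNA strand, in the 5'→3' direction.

Pairing A↔T and G↔C gives TGGATATGGAATCGCTGTGCCATCAGGGGGGGGACGTGGCGCTGGTAC, running 3'→5'. Reverse for the 5'→3' convention.

5'-CATGGTCGCGGTGCAGGGGGGGGACTACCGTGTCGCTAAGGTATAGGT-3'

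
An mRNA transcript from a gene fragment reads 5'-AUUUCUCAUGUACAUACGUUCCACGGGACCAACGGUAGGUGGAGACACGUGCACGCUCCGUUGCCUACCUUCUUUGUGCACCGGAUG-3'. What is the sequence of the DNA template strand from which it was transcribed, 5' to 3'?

5'-CATCCGGTGCACAAAGAAGGTAGGCAACGGAGCGTGCACGTGTCTCCACCTACCGTTGGTCCCGTGGAACGTATGTACATGAGAAAT-3'

Replace U with T to get the coding DNA strand: ATTTCTCATGTACATACGTTCCACGGGACCAACGGTAGGTGGAGACACGTGCACGCTCCGTTGCCTACCTTCTTTGTGCACCGGATG. The template strand is its reverse complement (complement TAAAGAGTACATGTATGCAAGGTGCCCTGGTTGCCATCCACCTCTGTGCACGTGCGAGGCAACGGATGGAAGAAACACGTGGCCTAC, then reverse).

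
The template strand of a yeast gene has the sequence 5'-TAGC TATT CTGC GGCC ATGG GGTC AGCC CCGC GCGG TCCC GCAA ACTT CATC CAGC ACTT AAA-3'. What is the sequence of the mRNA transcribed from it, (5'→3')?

5'-UUUAAGUGCUGGAUGAAGUUUGCGGGACCGCGCGGGGCUGACCCCAUGGCCGCAGAAUAGCUA-3'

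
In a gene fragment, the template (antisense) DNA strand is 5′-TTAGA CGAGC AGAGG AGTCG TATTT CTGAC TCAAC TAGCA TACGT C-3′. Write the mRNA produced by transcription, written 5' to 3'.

RNA polymerase reads the template 3'→5' and synthesizes mRNA 5'→3' by base-pairing (A→U, T→A, G↔C). The complement of the template is AATCTGCTCGTCTCCTCAGCATAAAGACTGAGTTGATCGTATGCAG; antiparallel, so 5'→3' the coding strand is GACGTATGCTAGTTGAGTCAGAAATACGACTCCTCTGCTCGTCTAA. Replace T with U for the mRNA.

5'-GACGUAUGCUAGUUGAGUCAGAAAUACGACUCCUCUGCUCGUCUAA-3'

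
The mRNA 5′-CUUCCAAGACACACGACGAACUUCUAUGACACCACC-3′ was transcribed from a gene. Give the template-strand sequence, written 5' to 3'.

5'-GGTGGTGTCATAGAAGTTCGTCGTGTGTCTTGGAAG-3'

Replace U with T to get the coding DNA strand: CTTCCAAGACACACGACGAACTTCTATGACACCACC. The template strand is its reverse complement (complement GAAGGTTCTGTGTGCTGCTTGAAGATACTGTGGTGG, then reverse).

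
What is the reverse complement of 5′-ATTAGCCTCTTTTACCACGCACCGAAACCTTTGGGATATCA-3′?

Reading the sequence 3'→5' and pairing each base (A↔T, G↔C) gives the reverse complement directly.

5'-TGATATCCCAAAGGTTTCGGTGCGTGGTAAAAGAGGCTAAT-3'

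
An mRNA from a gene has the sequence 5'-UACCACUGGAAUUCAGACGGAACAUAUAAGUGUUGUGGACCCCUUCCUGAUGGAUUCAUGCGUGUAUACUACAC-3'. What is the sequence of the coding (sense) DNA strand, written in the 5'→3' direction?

5'-TACCACTGGAATTCAGACGGAACATATAAGTGTTGTGGACCCCTTCCTGATGGATTCATGCGTGTATACTACAC-3'

The coding DNA strand has the same 5'→3' sequence as the mRNA with U replaced by T.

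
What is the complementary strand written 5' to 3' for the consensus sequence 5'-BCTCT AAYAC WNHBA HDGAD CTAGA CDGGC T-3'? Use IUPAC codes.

5′-AGCCHGTCTAGHTCHDTVDNWGTRTTAGAGV-3′

Standard pairs A↔T, G↔C; ambiguity codes pair Y↔R, W↔W, B↔V, D↔H, N↔N. Complement (VGAGATTRTGWNDVTDHCTHGATCTGHCCGA), then reverse for 5'→3'.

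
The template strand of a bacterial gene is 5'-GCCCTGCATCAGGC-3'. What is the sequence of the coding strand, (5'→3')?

5'-GCCTGATGCAGGGC-3'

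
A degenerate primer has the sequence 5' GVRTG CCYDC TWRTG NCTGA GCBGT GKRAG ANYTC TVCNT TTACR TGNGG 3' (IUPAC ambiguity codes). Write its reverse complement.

Standard pairs A↔T, G↔C; ambiguity codes pair R↔Y, K↔M, W↔W, B↔V, D↔H, N↔N. Complement (CBYACGGRHGAWYACNGACTCGVCACMYTCTNRAGABGNAAATGYACNCC), then reverse for 5'→3'.

5'-CCNCAYGTAAANGBAGARNTCTYMCACVGCTCAGNCAYWAGHRGGCAYBC-3'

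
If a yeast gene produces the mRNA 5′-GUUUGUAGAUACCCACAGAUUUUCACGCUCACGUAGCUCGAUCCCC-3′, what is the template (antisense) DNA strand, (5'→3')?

Replace U with T to get the coding DNA strand: GTTTGTAGATACCCACAGATTTTCACGCTCACGTAGCTCGATCCCC. The template strand is its reverse complement (complement CAAACATCTATGGGTGTCTAAAAGTGCGAGTGCATCGAGCTAGGGG, then reverse).

5′-GGGGATCGAGCTACGTGAGCGTGAAAATCTGTGGGTATCTACAAAC-3′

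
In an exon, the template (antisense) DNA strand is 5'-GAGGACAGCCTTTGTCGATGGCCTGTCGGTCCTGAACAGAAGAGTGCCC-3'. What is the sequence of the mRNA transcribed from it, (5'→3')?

RNA polymerase reads the template 3'→5' and synthesizes mRNA 5'→3' by base-pairing (A→U, T→A, G↔C). The complement of the template is CTCCTGTCGGAAACAGCTACCGGACAGCCAGGACTTGTCTTCTCACGGG; antiparallel, so 5'→3' the coding strand is GGGCACTCTTCTGTTCAGGACCGACAGGCCATCGACAAAGGCTGTCCTC. Replace T with U for the mRNA.

5'-GGGCACUCUUCUGUUCAGGACCGACAGGCCAUCGACAAAGGCUGUCCUC-3'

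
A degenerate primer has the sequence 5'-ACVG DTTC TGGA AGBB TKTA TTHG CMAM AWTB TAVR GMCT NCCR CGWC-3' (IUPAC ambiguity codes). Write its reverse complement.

5'-GWCGYGGNAGKCYBTAVAWTKTKGCDAATAMAVVCTTCCAGAAHCBGT-3'

Standard pairs A↔T, G↔C; ambiguity codes pair R↔Y, M↔K, W↔W, B↔V, D↔H, N↔N. Complement (TGBCHAAGACCTTCVVAMATAADCGKTKTWAVATBYCKGANGGYGCWG), then reverse for 5'→3'.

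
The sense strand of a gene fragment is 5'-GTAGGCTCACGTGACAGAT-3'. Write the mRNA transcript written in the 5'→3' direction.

mRNA has the coding-strand sequence with U in place of T.

5′-GUAGGCUCACGUGACAGAU-3′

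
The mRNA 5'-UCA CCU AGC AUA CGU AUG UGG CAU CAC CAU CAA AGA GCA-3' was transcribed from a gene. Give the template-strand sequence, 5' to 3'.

Replace U with T to get the coding DNA strand: TCACCTAGCATACGTATGTGGCATCACCATCAAAGAGCA. The template strand is its reverse complement (complement AGTGGATCGTATGCATACACCGTAGTGGTAGTTTCTCGT, then reverse).

5'-TGCTCTTTGATGGTGATGCCACATACGTATGCTAGGTGA-3'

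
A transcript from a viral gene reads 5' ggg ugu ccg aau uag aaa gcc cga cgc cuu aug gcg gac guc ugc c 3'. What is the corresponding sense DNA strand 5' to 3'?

The coding DNA strand has the same 5'→3' sequence as the mRNA with U replaced by T.

5'-GGGTGTCCGAATTAGAAAGCCCGACGCCTTATGGCGGACGTCTGCC-3'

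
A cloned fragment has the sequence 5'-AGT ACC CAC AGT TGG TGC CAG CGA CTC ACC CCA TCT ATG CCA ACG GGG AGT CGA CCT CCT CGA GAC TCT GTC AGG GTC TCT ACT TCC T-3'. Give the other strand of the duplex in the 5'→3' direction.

Pairing A↔T and G↔C gives TCATGGGTGTCAACCACGGTCGCTGAGTGGGGTAGATACGGTTGCCCCTCAGCTGGAGGAGCTCTGAGACAGTCCCAGAGATGAAGGA, running 3'→5'. Reverse for the 5'→3' convention.

5′-AGGAAGTAGAGACCCTGACAGAGTCTCGAGGAGGTCGACTCCCCGTTGGCATAGATGGGGTGAGTCGCTGGCACCAACTGTGGGTACT-3′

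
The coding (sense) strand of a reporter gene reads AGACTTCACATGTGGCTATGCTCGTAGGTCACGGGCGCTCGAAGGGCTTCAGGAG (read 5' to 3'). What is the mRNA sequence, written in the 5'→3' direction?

mRNA has the coding-strand sequence with U in place of T.

5'-AGACUUCACAUGUGGCUAUGCUCGUAGGUCACGGGCGCUCGAAGGGCUUCAGGAG-3'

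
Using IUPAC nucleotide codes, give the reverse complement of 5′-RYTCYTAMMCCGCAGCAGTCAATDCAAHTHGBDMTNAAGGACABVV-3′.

5'-BBVTGTCCTTNAKHVCDADTTGHATTGACTGCTGCGGKKTARGARY-3'

Standard pairs A↔T, G↔C; ambiguity codes pair R↔Y, M↔K, B↔V, D↔H, N↔N. Complement (YRAGRATKKGGCGTCGTCAGTTAHGTTDADCVHKANTTCCTGTVBB), then reverse for 5'→3'.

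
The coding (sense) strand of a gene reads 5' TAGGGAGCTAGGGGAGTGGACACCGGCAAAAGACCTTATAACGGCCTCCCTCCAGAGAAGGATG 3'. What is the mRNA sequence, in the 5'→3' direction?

5'-UAGGGAGCUAGGGGAGUGGACACCGGCAAAAGACCUUAUAACGGCCUCCCUCCAGAGAAGGAUG-3'

The mRNA is synthesized from the template strand, so it matches the coding strand with T replaced by U.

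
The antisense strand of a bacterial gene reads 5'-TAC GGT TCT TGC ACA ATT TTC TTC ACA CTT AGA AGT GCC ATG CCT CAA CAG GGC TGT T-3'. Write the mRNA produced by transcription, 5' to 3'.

5'-AACAGCCCUGUUGAGGCAUGGCACUUCUAAGUGUGAAGAAAAUUGUGCAAGAACCGUA-3'

RNA polymerase reads the template 3'→5' and synthesizes mRNA 5'→3' by base-pairing (A→U, T→A, G↔C). The complement of the template is ATGCCAAGAACGTGTTAAAAGAAGTGTGAATCTTCACGGTACGGAGTTGTCCCGACAA; antiparallel, so 5'→3' the coding strand is AACAGCCCTGTTGAGGCATGGCACTTCTAAGTGTGAAGAAAATTGTGCAAGAACCGTA. Replace T with U for the mRNA.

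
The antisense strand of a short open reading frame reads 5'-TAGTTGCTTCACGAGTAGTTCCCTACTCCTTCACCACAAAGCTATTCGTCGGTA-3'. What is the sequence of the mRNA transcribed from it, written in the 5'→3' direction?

RNA polymerase reads the template 3'→5' and synthesizes mRNA 5'→3' by base-pairing (A→U, T→A, G↔C). The complement of the template is ATCAACGAAGTGCTCATCAAGGGATGAGGAAGTGGTGTTTCGATAAGCAGCCAT; antiparallel, so 5'→3' the coding strand is TACCGACGAATAGCTTTGTGGTGAAGGAGTAGGGAACTACTCGTGAAGCAACTA. Replace T with U for the mRNA.

5'-UACCGACGAAUAGCUUUGUGGUGAAGGAGUAGGGAACUACUCGUGAAGCAACUA-3'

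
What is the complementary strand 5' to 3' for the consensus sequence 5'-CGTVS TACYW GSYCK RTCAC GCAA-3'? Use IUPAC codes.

5'-TTGCGTGAYMGRSCWRGTASBACG-3'

Standard pairs A↔T, G↔C; ambiguity codes pair R↔Y, K↔M, W↔W, S↔S, V↔B. Complement (GCABSATGRWCSRGMYAGTGCGTT), then reverse for 5'→3'.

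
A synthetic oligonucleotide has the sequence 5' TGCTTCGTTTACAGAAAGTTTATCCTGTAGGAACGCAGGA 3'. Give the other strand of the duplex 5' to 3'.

The complement of TGCTTCGTTTACAGAAAGTTTATCCTGTAGGAACGCAGGA is ACGAAGCAAATGTCTTTCAAATAGGACATCCTTGCGTCCT (A↔T, G↔C). DNA strands are antiparallel, so the complementary strand runs 3'→5'; reversing gives the 5'→3' form.

5'-TCCTGCGTTCCTACAGGATAAACTTTCTGTAAACGAAGCA-3'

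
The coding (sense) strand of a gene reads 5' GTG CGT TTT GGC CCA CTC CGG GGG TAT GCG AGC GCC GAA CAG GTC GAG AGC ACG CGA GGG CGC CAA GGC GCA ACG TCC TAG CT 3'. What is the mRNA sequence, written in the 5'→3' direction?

mRNA has the coding-strand sequence with U in place of T.

5'-GUGCGUUUUGGCCCACUCCGGGGGUAUGCGAGCGCCGAACAGGUCGAGAGCACGCGAGGGCGCCAAGGCGCAACGUCCUAGCU-3'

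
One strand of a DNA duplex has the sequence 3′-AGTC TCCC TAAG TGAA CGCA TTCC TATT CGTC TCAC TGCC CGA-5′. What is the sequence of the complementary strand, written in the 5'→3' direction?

The strand is given 3'→5', so its complement runs 5'→3' in the same left-to-right order: pair each base A↔T, G↔C.

5'-TCAGAGGGATTCACTTGCGTAAGGATAAGCAGAGTGACGGGCT-3'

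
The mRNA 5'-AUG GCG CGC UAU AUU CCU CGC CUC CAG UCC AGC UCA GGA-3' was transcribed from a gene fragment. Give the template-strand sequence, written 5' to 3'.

5'-TCCTGAGCTGGACTGGAGGCGAGGAATATAGCGCGCCAT-3'

Replace U with T to get the coding DNA strand: ATGGCGCGCTATATTCCTCGCCTCCAGTCCAGCTCAGGA. The template strand is its reverse complement (complement TACCGCGCGATATAAGGAGCGGAGGTCAGGTCGAGTCCT, then reverse).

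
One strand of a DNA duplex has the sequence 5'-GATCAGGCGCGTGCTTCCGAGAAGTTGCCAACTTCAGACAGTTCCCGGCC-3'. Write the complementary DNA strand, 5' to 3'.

Pairing A↔T and G↔C gives CTAGTCCGCGCACGAAGGCTCTTCAACGGTTGAAGTCTGTCAAGGGCCGG, running 3'→5'. Reverse for the 5'→3' convention.

5'-GGCCGGGAACTGTCTGAAGTTGGCAACTTCTCGGAAGCACGCGCCTGATC-3'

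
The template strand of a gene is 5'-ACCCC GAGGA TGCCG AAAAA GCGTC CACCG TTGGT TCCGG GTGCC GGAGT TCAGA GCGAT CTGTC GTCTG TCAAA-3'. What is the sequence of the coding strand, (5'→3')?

5'-TTTGACAGACGACAGATCGCTCTGAACTCCGGCACCCGGAACCAACGGTGGACGCTTTTTCGGCATCCTCGGGGT-3'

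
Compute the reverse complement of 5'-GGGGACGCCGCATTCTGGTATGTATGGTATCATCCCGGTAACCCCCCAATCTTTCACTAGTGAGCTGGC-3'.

5′-GCCAGCTCACTAGTGAAAGATTGGGGGGTTACCGGGATGATACCATACATACCAGAATGCGGCGTCCCC-3′

Reading the sequence 3'→5' and pairing each base (A↔T, G↔C) gives the reverse complement directly.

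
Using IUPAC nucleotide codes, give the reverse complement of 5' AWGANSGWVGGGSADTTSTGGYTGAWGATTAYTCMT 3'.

Standard pairs A↔T, G↔C; ambiguity codes pair Y↔R, M↔K, W↔W, S↔S, D↔H, V↔B, N↔N. Complement (TWCTNSCWBCCCSTHAASACCRACTWCTAATRAGKA), then reverse for 5'→3'.

5'-AKGARTAATCWTCARCCASAAHTSCCCBWCSNTCWT-3'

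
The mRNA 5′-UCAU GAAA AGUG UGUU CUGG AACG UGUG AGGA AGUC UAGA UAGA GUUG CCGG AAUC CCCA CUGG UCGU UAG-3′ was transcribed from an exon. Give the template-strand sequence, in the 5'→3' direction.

Replace U with T to get the coding DNA strand: TCATGAAAAGTGTGTTCTGGAACGTGTGAGGAAGTCTAGATAGAGTTGCCGGAATCCCCACTGGTCGTTAG. The template strand is its reverse complement (complement AGTACTTTTCACACAAGACCTTGCACACTCCTTCAGATCTATCTCAACGGCCTTAGGGGTGACCAGCAATC, then reverse).

5'-CTAACGACCAGTGGGGATTCCGGCAACTCTATCTAGACTTCCTCACACGTTCCAGAACACACTTTTCATGA-3'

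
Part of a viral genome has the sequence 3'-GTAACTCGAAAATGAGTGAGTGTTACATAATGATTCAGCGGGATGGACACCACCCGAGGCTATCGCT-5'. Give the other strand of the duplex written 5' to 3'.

The strand is given 3'→5', so its complement runs 5'→3' in the same left-to-right order: pair each base A↔T, G↔C.

5′-CATTGAGCTTTTACTCACTCACAATGTATTACTAAGTCGCCCTACCTGTGGTGGGCTCCGATAGCGA-3′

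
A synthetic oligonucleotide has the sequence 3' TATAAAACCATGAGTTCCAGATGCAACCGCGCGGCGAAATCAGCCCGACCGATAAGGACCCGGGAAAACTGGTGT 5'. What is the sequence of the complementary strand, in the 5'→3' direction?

The strand is given 3'→5', so its complement runs 5'→3' in the same left-to-right order: pair each base A↔T, G↔C.

5′-ATATTTTGGTACTCAAGGTCTACGTTGGCGCGCCGCTTTAGTCGGGCTGGCTATTCCTGGGCCCTTTTGACCACA-3′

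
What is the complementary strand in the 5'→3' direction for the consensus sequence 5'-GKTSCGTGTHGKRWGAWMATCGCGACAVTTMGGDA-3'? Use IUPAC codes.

5'-THCCKAABTGTCGCGATKWTCWYMCDACACGSAMC-3'

Standard pairs A↔T, G↔C; ambiguity codes pair R↔Y, M↔K, W↔W, S↔S, D↔H, V↔B. Complement (CMASGCACADCMYWCTWKTAGCGCTGTBAAKCCHT), then reverse for 5'→3'.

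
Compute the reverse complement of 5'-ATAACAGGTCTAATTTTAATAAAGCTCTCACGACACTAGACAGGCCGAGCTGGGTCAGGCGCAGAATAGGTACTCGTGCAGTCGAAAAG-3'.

Complement each base (A↔T, G↔C): TATTGTCCAGATTAAAATTATTTCGAGAGTGCTGTGATCTGTCCGGCTCGACCCAGTCCGCGTCTTATCCATGAGCACGTCAGCTTTTC. Then reverse.

5'-CTTTTCGACTGCACGAGTACCTATTCTGCGCCTGACCCAGCTCGGCCTGTCTAGTGTCGTGAGAGCTTTATTAAAATTAGACCTGTTAT-3'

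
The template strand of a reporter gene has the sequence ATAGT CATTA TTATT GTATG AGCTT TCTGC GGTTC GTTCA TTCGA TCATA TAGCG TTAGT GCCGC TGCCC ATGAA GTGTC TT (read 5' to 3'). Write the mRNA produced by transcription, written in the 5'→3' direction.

5'-AAGACACUUCAUGGGCAGCGGCACUAACGCUAUAUGAUCGAAUGAACGAACCGCAGAAAGCUCAUACAAUAAUAAUGACUAU-3'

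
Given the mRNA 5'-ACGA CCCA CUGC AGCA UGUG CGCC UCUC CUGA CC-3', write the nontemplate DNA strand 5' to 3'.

The coding DNA strand has the same 5'→3' sequence as the mRNA with U replaced by T.

5'-ACGACCCACTGCAGCATGTGCGCCTCTCCTGACC-3'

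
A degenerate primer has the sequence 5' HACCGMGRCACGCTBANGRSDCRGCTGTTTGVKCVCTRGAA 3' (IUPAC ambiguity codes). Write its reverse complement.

Standard pairs A↔T, G↔C; ambiguity codes pair R↔Y, M↔K, S↔S, B↔V, D↔H, N↔N. Complement (DTGGCKCYGTGCGAVTNCYSHGYCGACAAACBMGBGAYCTT), then reverse for 5'→3'.

5'-TTCYAGBGMBCAAACAGCYGHSYCNTVAGCGTGYCKCGGTD-3'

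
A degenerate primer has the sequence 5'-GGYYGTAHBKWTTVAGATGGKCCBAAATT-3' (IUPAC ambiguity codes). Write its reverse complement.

Standard pairs A↔T, G↔C; ambiguity codes pair Y↔R, K↔M, W↔W, B↔V, H↔D. Complement (CCRRCATDVMWAABTCTACCMGGVTTTAA), then reverse for 5'→3'.

5'-AATTTVGGMCCATCTBAAWMVDTACRRCC-3'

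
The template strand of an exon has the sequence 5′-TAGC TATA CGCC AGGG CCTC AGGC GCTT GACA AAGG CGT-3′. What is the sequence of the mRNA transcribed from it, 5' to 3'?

5'-ACGCCUUUGUCAAGCGCCUGAGGCCCUGGCGUAUAGCUA-3'

The mRNA has the sequence of the coding strand (reverse complement of the template) with T→U. Reverse complement of TAGCTATACGCCAGGGCCTCAGGCGCTTGACAAAGGCGT is ACGCCTTTGTCAAGCGCCTGAGGCCCTGGCGTATAGCTA; then T→U.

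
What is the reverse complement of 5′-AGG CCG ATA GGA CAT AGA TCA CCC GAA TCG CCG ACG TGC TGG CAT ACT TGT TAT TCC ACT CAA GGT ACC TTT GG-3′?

5'-CCAAAGGTACCTTGAGTGGAATAACAAGTATGCCAGCACGTCGGCGATTCGGGTGATCTATGTCCTATCGGCCT-3'

Reading the sequence 3'→5' and pairing each base (A↔T, G↔C) gives the reverse complement directly.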